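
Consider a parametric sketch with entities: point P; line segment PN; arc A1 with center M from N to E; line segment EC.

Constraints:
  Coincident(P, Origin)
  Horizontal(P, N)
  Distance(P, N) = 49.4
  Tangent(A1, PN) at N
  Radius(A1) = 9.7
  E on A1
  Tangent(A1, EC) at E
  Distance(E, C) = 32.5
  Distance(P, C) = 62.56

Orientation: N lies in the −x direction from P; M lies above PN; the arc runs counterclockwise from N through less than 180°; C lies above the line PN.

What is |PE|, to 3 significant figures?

41.4

Checks: P = (0.00, 0.00) ✓; |ME| = 9.700 ✓; ∠(ME, EC) = 90.00° ✓; |EC| = 32.50 ✓; |PC| = 62.56 ✓.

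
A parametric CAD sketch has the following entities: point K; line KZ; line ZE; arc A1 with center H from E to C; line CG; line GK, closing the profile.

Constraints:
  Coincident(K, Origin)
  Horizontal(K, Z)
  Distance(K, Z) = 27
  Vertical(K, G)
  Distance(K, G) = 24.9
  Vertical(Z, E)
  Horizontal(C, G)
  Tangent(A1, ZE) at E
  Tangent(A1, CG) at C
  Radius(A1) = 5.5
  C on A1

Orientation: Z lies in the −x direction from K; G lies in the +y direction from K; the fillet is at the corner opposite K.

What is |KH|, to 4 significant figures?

28.96

K is at the origin; KZ is horizontal with |KZ| = 27.0 and Z on the −x side, so Z = (-27.00, 0.000). K and G share the same x with |KG| = 24.9 and G on the +y side, so G = (0.000, 24.90). The virtual corner opposite K is at (-27.00, 24.90). Since A1 is tangent to ZE there, HE ⟂ ZE and tangency of A1 to CG means the radius HC is perpendicular to CG, with radius 5.5, so the center H sits 5.5 in from both sides at H = (-21.50, 19.40). Then |KH| = |H − K| = 28.96.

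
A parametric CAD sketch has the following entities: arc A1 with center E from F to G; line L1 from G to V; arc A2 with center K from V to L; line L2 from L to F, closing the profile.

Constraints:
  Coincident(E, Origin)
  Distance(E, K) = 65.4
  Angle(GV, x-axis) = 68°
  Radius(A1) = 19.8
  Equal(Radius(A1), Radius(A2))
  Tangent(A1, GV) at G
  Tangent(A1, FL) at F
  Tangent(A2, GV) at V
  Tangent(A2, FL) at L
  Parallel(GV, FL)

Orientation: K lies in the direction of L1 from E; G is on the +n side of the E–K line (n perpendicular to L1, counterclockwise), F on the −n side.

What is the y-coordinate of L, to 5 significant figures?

53.221

Tangency of A1 to both parallel lines with radius 19.8 puts G and F at E ± 19.8·n: G = (-18.358, 7.4172), F = (18.358, -7.4172). Equal radii place V and L the same way about K: V = K + 19.8·n = (6.1410, 68.055), L = K − 19.8·n = (42.858, 53.221). So L.y = 53.221.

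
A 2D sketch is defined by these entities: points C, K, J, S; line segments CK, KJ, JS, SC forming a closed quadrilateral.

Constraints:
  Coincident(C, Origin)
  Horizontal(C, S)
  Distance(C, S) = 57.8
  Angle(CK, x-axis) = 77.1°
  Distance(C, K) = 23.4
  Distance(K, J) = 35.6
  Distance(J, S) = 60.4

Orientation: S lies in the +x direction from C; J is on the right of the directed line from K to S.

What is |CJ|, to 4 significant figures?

12.25

Checks: |KJ| = 35.60 ✓; |JS| = 60.40 ✓.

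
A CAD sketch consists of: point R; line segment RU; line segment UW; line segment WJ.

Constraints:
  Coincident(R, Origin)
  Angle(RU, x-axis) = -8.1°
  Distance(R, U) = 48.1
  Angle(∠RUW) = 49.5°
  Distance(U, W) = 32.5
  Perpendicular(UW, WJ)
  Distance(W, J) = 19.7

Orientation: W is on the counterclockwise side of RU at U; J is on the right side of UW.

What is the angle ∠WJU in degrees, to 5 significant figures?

58.778°

∠RUW = 49.5°, so UW runs at -8.1° + (180° − 49.5°) = 122.40° from the x-axis; with |UW| = 32.5, W = U + 32.5·(cos 122.40°, sin 122.40°) = (30.206, 20.663). The perpendicularity gives WJ at right angles to UW; with |WJ| = 19.7 on the right of UW, J = W + 19.7·(0.84433, 0.53583) = (46.839, 31.219). Then cos ∠WJU = JW·JU / (|JW||JU|), giving 58.778°.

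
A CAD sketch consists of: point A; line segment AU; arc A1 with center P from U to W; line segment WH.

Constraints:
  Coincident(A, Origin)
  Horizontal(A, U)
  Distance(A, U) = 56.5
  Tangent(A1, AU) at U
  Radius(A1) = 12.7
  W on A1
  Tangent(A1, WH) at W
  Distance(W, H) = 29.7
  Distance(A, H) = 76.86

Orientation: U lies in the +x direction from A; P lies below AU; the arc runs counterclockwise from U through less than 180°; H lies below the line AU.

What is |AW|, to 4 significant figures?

50.11

A is at the origin; AU is horizontal with |AU| = 56.5 and U on the +x side, so U = (56.50, 0.000). A1 meets AU tangentially, so PU is at right angles to AU, so P = U + (0, -12.7) = (56.50, -12.70). Since PW ⟂ WH (tangency), |PH| = √(12.7² + 29.7²) = 32.30 regardless of where W sits on A1. So H lies on both circle(A, 76.86) and circle(P, 32.30); the below-AU intersection is H = (62.74, -44.39). W is the foot of the tangent from H: W = (46.01, -19.86).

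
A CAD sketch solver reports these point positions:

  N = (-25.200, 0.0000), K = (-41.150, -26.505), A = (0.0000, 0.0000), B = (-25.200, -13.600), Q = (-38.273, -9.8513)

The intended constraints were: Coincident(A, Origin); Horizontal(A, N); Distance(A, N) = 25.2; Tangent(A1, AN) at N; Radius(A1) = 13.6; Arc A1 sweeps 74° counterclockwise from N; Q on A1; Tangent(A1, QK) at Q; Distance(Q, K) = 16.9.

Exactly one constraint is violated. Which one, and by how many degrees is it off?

Tangent(A1, QK) at Q — off by 6.20°.

A = (0.00, 0.00) ✓; A.y = 0.00, N.y = 0.00 ✓; |AN| = 25.20 ✓; ∠(BN, NA) = 90.00° ✓; |BN| = 13.60 ✓; bearing(B→Q) − bearing(B→N) = 74.00° ✓; |BQ| = 13.60 ✓; ∠(BQ, QK) = 83.80° ✗; |QK| = 16.90 ✓.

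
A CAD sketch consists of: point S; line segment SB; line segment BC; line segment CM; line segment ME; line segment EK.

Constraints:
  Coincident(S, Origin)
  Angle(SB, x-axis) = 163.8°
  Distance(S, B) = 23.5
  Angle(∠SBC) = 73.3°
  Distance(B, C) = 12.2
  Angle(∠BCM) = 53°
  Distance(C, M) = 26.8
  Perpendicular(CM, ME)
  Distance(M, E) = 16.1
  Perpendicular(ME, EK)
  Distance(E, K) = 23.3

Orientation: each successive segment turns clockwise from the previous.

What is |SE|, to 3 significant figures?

25.9

∠BCM = 53.0° gives CM at -69.9° from the x-axis; with |CM| = 26.8, M = (-6.73, -8.37). CM ⟂ ME, so ME runs at -160°; with |ME| = 16.1, E = (-21.8, -13.9). Then |SE| = |E − S| = 25.9.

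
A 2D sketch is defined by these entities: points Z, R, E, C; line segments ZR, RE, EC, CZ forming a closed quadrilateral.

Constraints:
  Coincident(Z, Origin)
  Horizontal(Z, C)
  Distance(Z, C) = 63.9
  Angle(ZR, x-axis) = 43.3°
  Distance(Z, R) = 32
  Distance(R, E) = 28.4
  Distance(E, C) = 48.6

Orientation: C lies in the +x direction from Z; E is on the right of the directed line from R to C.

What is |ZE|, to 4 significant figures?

16.51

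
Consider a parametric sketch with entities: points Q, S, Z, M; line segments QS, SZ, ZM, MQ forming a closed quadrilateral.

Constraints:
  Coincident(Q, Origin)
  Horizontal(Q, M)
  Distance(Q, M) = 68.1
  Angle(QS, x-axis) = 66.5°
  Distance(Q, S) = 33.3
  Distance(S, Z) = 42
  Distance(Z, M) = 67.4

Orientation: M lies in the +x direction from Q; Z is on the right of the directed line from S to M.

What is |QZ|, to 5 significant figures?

9.8511

Q is at the origin; QM is horizontal with |QM| = 68.1 and M in +x, so M = (68.1, 0). QS runs at 66.5° with |QS| = 33.3, so S = (13.278, 30.538). Z is determined by |SZ| = 42.0 and |ZM| = 67.4 together: it lies at the intersection of circle(S, 42.0) and circle(M, 67.4). With |SM| = 62.753, the foot of the radical line on SM is 9.2364 from S and the perpendicular offset is √(42.0² − 9.2364²) = 40.972. Taking the right-of-SM solution: Z = (1.4089, -9.7498).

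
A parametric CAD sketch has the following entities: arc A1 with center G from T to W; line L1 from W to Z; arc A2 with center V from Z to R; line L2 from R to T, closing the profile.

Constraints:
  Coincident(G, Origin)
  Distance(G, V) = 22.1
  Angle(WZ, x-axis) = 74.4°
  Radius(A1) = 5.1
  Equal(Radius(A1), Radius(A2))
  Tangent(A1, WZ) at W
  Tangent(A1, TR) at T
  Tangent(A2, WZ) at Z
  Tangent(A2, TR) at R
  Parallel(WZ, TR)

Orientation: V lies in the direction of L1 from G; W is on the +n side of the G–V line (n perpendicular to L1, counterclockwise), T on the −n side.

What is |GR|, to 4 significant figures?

22.68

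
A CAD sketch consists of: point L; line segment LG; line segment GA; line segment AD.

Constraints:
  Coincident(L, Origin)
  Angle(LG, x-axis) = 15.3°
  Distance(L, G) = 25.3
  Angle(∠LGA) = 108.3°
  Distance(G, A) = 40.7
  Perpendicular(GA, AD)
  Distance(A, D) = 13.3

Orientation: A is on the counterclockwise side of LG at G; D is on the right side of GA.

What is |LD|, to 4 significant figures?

61.31

∠LGA = 108.3°, so GA runs at 15.3° + (180° − 108.3°) = 87.00° from the x-axis; with |GA| = 40.7, A = G + 40.7·(cos 87.00°, sin 87.00°) = (26.53, 47.32). The perpendicularity gives AD at right angles to GA; with |AD| = 13.3 on the right of GA, D = A + 13.3·(0.9986, -0.05234) = (39.82, 46.62). Then |LD| = |D − L| = 61.31.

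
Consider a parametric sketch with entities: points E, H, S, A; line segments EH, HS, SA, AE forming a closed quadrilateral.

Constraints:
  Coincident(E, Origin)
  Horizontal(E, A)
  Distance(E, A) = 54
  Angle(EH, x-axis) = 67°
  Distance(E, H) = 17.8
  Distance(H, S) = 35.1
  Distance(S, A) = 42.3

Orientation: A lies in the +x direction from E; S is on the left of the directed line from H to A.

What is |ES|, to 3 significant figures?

51.3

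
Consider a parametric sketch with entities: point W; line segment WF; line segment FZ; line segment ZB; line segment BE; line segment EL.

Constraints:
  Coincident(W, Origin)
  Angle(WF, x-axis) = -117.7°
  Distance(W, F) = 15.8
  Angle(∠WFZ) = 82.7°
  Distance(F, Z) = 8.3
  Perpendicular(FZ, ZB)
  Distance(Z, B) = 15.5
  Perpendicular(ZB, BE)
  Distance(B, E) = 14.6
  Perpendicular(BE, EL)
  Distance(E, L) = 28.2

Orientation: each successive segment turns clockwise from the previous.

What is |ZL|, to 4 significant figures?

19.35

W is at the origin; WF runs at -117.7° with length 15.8, so F = (-7.345, -13.99). ∠WFZ = 82.7° gives FZ at 145.0° from the x-axis; with |FZ| = 8.3, Z = (-14.14, -9.229). The perpendicularity gives ZB at right angles to FZ, so ZB runs at 55.00°; with |ZB| = 15.5, B = (-5.253, 3.468). ZB is perpendicular to BE, so BE runs at -35.00°; with |BE| = 14.6, E = (6.707, -4.906). The perpendicularity gives EL at right angles to BE, so EL runs at -125.0°; with |EL| = 28.2, L = (-9.468, -28.01). Then |ZL| = |L − Z| = 19.35.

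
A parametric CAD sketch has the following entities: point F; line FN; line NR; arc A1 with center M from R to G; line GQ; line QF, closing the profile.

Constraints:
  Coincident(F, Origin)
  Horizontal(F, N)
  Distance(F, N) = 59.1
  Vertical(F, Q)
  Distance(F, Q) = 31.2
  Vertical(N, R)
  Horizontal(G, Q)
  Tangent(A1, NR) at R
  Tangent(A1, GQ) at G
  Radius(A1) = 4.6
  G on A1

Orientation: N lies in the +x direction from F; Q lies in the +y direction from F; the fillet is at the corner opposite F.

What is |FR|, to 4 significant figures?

64.81

F is at the origin; FN is horizontal with |FN| = 59.1 and N on the +x side, so N = (59.10, 0.000). FQ is vertical with |FQ| = 31.2 and Q on the +y side, so Q = (0.000, 31.20). The virtual corner opposite F is at (59.10, 31.20). A1 meets NR tangentially, so MR is at right angles to NR and since A1 is tangent to GQ there, MG ⟂ GQ, with radius 4.6, so the center M sits 4.6 in from both sides at M = (54.50, 26.60). That places the tangent points at R = (59.10, 26.60) on NR and G = (54.50, 31.20) on GQ. Then |FR| = |R − F| = 64.81.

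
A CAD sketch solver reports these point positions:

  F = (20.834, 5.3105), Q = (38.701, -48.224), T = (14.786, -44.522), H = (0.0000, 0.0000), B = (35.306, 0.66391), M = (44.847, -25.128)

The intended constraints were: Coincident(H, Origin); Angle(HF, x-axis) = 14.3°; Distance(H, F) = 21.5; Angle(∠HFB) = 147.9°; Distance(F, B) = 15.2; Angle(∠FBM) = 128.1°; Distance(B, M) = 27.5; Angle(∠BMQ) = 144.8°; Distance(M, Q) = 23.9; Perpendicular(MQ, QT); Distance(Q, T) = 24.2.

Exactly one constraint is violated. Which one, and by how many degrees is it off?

Perpendicular(MQ, QT) — off by 6.10°.

H = (0.00, 0.00) ✓; HF at 14.30° ✓; |HF| = 21.50 ✓; ∠HFB = 147.9° ✓; |FB| = 15.20 ✓; ∠FBM = 128.1° ✓; |BM| = 27.50 ✓; ∠BMQ = 144.8° ✓; |MQ| = 23.90 ✓; ∠(MQ, QT) = 83.90° ✗; |QT| = 24.20 ✓.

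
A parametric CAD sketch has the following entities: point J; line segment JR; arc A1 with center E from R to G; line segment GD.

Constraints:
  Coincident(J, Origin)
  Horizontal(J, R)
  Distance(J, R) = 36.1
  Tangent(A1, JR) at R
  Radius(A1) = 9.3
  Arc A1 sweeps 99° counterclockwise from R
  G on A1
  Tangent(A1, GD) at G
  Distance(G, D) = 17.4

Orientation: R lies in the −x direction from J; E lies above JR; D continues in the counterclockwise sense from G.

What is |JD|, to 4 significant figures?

40.73

On A1, R sits at bearing -90° from E; a 99° counterclockwise sweep puts G at bearing 9°, so G = E + 9.3·(cos 9°, sin 9°) = (-26.91, 10.75). The tangent condition forces EG to be normal to GD, so GD runs along (−sin 9°, cos 9°); with |GD| = 17.4, D = (-29.64, 27.94). Then |JD| = |D − J| = 40.73.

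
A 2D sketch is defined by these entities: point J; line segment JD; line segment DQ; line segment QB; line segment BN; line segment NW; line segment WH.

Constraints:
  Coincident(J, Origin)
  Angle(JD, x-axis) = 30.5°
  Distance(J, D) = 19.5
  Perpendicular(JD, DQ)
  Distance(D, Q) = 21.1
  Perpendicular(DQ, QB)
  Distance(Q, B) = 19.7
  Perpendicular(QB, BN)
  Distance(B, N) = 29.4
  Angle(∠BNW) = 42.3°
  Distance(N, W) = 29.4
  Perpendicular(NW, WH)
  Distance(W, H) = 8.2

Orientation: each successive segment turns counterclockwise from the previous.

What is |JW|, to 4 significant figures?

23.76

J is at the origin; JD runs at 30.5° with length 19.5, so D = (16.80, 9.897). JD ⟂ DQ, so DQ runs at 120.5°; with |DQ| = 21.1, Q = (6.093, 28.08). DQ ⟂ QB, so QB runs at -149.5°; with |QB| = 19.7, B = (-10.88, 18.08). The perpendicularity gives BN at right angles to QB, so BN runs at -59.50°; with |BN| = 29.4, N = (4.040, -7.253). ∠BNW = 42.3° gives NW at 78.20° from the x-axis; with |NW| = 29.4, W = (10.05, 21.53). Then |JW| = |W − J| = 23.76.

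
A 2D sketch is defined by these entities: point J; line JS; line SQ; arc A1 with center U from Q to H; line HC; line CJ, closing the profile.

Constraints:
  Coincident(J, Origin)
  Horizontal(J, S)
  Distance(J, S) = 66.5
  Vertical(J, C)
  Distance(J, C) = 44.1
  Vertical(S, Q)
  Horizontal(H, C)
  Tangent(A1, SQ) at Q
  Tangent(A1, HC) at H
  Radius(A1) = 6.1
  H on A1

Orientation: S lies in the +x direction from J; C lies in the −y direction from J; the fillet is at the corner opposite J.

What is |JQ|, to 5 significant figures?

76.591

The virtual corner opposite J is at (66.500, -44.100). A1 meets SQ tangentially, so UQ is at right angles to SQ and the tangent condition forces UH to be normal to HC, with radius 6.1, so the center U sits 6.1 in from both sides at U = (60.400, -38.000). That places the tangent points at Q = (66.500, -38.000) on SQ and H = (60.400, -44.100) on HC. Then |JQ| = |Q − J| = 76.591.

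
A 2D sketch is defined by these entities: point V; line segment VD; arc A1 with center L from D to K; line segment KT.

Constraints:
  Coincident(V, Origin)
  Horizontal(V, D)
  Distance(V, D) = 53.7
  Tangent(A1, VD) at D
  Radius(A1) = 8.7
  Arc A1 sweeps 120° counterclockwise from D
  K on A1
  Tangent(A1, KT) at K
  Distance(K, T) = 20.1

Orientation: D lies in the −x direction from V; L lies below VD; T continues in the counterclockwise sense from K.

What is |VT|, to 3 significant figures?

59.6

On A1, D sits at bearing 90° from L; a 120° counterclockwise sweep puts K at bearing 210°, so K = L + 8.7·(cos 210°, sin 210°) = (-61.2, -13.1). A1 meets KT tangentially, so LK is at right angles to KT, so KT runs along (−sin 210°, cos 210°); with |KT| = 20.1, T = (-51.2, -30.5). Then |VT| = |T − V| = 59.6.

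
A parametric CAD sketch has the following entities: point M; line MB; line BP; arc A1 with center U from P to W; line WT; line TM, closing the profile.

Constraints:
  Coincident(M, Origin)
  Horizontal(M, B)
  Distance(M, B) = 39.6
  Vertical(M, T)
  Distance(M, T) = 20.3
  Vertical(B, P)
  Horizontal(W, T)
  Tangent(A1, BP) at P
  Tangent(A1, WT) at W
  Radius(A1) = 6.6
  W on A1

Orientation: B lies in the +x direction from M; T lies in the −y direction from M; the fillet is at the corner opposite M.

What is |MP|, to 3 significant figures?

41.9

M is at the origin; M and B share the same y with |MB| = 39.6 and B on the +x side, so B = (39.6, 0.00). M and T share the same x with |MT| = 20.3 and T on the −y side, so T = (0.00, -20.3). The virtual corner opposite M is at (39.6, -20.3). Since A1 is tangent to BP there, UP ⟂ BP and the tangent condition forces UW to be normal to WT, with radius 6.6, so the center U sits 6.6 in from both sides at U = (33.0, -13.7). That places the tangent points at P = (39.6, -13.7) on BP and W = (33.0, -20.3) on WT. Then |MP| = |P − M| = 41.9.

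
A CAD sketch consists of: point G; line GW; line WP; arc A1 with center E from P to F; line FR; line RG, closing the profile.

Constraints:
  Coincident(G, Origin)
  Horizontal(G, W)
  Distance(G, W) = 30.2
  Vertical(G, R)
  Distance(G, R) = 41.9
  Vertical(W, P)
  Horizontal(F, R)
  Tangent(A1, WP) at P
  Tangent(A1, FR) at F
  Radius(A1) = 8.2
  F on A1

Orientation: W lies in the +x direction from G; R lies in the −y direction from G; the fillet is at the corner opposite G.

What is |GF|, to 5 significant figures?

47.325

G is at the origin; GW is horizontal with |GW| = 30.2 and W on the +x side, so W = (30.200, 0.0000). GR is vertical with |GR| = 41.9 and R on the −y side, so R = (0.0000, -41.900). The virtual corner opposite G is at (30.200, -41.900). A1 meets WP tangentially, so EP is at right angles to WP and tangency of A1 to FR means the radius EF is perpendicular to FR, with radius 8.2, so the center E sits 8.2 in from both sides at E = (22.000, -33.700). That places the tangent points at P = (30.200, -33.700) on WP and F = (22.000, -41.900) on FR. Then |GF| = |F − G| = 47.325.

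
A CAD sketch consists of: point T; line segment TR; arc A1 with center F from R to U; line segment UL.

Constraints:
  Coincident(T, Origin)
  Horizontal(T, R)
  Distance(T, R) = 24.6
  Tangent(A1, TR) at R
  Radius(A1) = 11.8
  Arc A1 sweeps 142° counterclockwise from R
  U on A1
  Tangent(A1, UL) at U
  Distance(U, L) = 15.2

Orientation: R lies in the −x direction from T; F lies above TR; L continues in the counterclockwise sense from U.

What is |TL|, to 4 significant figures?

42.27

T is at the origin; TR is horizontal with |TR| = 24.6 and R on the −x side, so R = (-24.60, 0.000). Since A1 is tangent to TR there, FR ⟂ TR, so F = R + (0, 11.8) = (-24.60, 11.80). On A1, R sits at bearing -90° from F; a 142° counterclockwise sweep puts U at bearing 52°, so U = F + 11.8·(cos 52°, sin 52°) = (-17.34, 21.10). A1 meets UL tangentially, so FU is at right angles to UL, so UL runs along (−sin 52°, cos 52°); with |UL| = 15.2, L = (-29.31, 30.46). Then |TL| = |L − T| = 42.27.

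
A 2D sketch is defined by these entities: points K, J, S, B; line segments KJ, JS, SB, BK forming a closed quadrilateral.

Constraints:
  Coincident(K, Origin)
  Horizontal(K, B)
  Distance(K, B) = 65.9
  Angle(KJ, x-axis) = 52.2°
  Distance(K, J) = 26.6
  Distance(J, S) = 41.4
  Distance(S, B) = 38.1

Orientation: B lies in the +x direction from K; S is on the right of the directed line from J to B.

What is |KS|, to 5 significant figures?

36.344

K is at the origin; K and B share the same y with |KB| = 65.9 and B in +x, so B = (65.9, 0). KJ runs at 52.2° with |KJ| = 26.6, so J = (16.303, 21.018). S is determined by |JS| = 41.4 and |SB| = 38.1 together: it lies at the intersection of circle(J, 41.4) and circle(B, 38.1). With |JB| = 53.866, the foot of the radical line on JB is 29.368 from J and the perpendicular offset is √(41.4² − 29.368²) = 29.180. Taking the right-of-JB solution: S = (31.958, -17.308).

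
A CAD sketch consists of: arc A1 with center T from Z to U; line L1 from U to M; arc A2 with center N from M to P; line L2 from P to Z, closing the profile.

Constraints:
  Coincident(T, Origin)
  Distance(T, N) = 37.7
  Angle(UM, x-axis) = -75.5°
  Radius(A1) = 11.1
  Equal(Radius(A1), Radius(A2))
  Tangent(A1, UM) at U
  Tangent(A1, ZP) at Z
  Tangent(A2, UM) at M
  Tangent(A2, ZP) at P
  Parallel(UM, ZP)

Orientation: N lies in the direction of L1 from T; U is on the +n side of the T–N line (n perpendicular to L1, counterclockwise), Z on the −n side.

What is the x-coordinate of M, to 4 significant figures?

20.19

The slot axis is L1's direction at -75.5°, so u = (cos -75.5°, sin -75.5°) = (0.2504, -0.9681) and n = (−sin -75.5°, cos -75.5°) = (0.9681, 0.2504). T is at the origin and N lies 37.7 along u from T, so N = 37.7·u = (9.439, -36.50). Tangency of A1 to both parallel lines with radius 11.1 puts U and Z at T ± 11.1·n: U = (10.75, 2.779), Z = (-10.75, -2.779). Equal radii place M and P the same way about N: M = N + 11.1·n = (20.19, -33.72), P = N − 11.1·n = (-1.307, -39.28). So M.x = 20.19.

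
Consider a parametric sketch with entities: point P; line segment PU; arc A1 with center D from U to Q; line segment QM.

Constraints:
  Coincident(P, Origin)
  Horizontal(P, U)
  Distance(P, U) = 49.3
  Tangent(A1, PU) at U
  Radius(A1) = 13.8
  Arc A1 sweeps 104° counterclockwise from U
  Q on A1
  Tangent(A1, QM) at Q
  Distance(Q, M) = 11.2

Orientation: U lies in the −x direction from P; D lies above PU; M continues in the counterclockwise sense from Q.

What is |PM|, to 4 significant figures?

47.71

P is at the origin; PU is horizontal with |PU| = 49.3 and U on the −x side, so U = (-49.30, 0.000). Since A1 is tangent to PU there, DU ⟂ PU, so D = U + (0, 13.8) = (-49.30, 13.80). On A1, U sits at bearing -90° from D; a 104° counterclockwise sweep puts Q at bearing 14°, so Q = D + 13.8·(cos 14°, sin 14°) = (-35.91, 17.14). The tangent condition forces DQ to be normal to QM, so QM runs along (−sin 14°, cos 14°); with |QM| = 11.2, M = (-38.62, 28.01). Then |PM| = |M − P| = 47.71.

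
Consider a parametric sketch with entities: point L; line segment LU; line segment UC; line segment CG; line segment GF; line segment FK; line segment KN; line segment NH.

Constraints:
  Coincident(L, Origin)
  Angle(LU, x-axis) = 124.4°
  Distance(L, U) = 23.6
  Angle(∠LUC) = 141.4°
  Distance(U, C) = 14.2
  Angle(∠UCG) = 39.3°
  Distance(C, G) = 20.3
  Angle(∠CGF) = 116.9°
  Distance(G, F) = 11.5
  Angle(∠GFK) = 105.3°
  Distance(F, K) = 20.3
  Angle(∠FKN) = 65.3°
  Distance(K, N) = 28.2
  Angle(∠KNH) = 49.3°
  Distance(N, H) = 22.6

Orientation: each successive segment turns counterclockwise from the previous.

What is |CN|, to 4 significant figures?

3.600

∠GFK = 105.3° gives FK at 81.50° from the x-axis; with |FK| = 20.3, K = (-1.230, 28.17). ∠FKN = 65.3° gives KN at -163.8° from the x-axis; with |KN| = 28.2, N = (-28.31, 20.31). Then |CN| = |N − C| = 3.600.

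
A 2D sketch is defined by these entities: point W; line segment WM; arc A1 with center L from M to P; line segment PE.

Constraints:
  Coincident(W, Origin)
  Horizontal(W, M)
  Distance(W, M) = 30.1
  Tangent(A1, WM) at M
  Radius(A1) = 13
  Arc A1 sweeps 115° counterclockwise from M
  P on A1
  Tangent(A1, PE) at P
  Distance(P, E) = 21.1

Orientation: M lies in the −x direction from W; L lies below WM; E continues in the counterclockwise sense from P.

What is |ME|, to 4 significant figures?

37.73

On A1, M sits at bearing 90° from L; a 115° counterclockwise sweep puts P at bearing 205°, so P = L + 13.0·(cos 205°, sin 205°) = (-41.88, -18.49). The tangent condition forces LP to be normal to PE, so PE runs along (−sin 205°, cos 205°); with |PE| = 21.1, E = (-32.96, -37.62). Then |ME| = |E − M| = 37.73.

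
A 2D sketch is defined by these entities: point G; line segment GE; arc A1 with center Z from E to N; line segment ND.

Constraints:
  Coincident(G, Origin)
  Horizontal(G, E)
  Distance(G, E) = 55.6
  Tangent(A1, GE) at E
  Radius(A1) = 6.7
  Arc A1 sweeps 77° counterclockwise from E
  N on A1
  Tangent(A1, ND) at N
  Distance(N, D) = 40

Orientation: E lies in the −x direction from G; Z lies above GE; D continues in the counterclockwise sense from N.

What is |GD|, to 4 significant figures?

59.64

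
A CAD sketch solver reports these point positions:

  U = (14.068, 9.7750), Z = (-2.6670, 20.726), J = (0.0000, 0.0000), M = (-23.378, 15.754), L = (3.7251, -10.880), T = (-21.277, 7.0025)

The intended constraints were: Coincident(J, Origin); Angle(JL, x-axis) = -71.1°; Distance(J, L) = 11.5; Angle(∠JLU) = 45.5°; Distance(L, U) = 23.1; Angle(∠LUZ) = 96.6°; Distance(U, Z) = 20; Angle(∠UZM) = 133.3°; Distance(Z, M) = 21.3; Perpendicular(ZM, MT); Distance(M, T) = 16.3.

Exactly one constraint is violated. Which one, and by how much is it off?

Distance(M, T) = 16.3 — off by 7.30.

J = (0.00, 0.00) ✓; JL at -71.10° ✓; |JL| = 11.50 ✓; ∠JLU = 45.50° ✓; |LU| = 23.10 ✓; ∠LUZ = 96.60° ✓; |UZ| = 20.00 ✓; ∠UZM = 133.3° ✓; |ZM| = 21.30 ✓; ∠(ZM, MT) = 90.00° ✓; |MT| = 9.000 ✗.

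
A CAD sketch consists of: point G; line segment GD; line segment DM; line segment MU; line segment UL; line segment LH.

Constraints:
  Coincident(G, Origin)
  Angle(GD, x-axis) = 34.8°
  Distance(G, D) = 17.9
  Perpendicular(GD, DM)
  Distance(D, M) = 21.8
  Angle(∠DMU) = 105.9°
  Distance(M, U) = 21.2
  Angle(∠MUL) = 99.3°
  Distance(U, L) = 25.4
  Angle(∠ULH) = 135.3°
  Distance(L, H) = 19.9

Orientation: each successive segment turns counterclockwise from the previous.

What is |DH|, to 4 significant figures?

28.34

∠MUL = 99.3° gives UL at -80.40° from the x-axis; with |UL| = 25.4, L = (-13.56, -3.795). ∠ULH = 135.3° gives LH at -35.70° from the x-axis; with |LH| = 19.9, H = (2.596, -15.41). Then |DH| = |H − D| = 28.34.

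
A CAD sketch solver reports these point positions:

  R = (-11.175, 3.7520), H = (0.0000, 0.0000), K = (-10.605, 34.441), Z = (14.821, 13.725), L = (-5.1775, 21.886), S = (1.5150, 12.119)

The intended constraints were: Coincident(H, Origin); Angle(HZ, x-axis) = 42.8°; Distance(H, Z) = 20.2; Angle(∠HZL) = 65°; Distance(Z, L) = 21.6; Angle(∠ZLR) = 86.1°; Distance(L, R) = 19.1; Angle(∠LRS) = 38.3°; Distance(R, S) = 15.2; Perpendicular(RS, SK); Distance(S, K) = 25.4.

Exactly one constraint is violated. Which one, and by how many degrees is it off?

Perpendicular(RS, SK) — off by 4.90°.

H = (0.00, 0.00) ✓; HZ at 42.80° ✓; |HZ| = 20.20 ✓; ∠HZL = 65.00° ✓; |ZL| = 21.60 ✓; ∠ZLR = 86.10° ✓; |LR| = 19.10 ✓; ∠LRS = 38.30° ✓; |RS| = 15.20 ✓; ∠(RS, SK) = 85.10° ✗; |SK| = 25.40 ✓.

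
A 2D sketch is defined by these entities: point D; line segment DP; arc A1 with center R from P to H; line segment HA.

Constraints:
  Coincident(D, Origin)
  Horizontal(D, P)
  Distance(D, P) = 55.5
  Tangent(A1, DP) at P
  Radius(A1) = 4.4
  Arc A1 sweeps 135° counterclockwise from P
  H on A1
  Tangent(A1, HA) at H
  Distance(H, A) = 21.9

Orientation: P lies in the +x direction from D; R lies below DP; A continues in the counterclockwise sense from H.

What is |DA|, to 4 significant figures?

71.66

On A1, P sits at bearing 90° from R; a 135° counterclockwise sweep puts H at bearing 225°, so H = R + 4.4·(cos 225°, sin 225°) = (52.39, -7.511). Since A1 is tangent to HA there, RH ⟂ HA, so HA runs along (−sin 225°, cos 225°); with |HA| = 21.9, A = (67.87, -23.00). Then |DA| = |A − D| = 71.66.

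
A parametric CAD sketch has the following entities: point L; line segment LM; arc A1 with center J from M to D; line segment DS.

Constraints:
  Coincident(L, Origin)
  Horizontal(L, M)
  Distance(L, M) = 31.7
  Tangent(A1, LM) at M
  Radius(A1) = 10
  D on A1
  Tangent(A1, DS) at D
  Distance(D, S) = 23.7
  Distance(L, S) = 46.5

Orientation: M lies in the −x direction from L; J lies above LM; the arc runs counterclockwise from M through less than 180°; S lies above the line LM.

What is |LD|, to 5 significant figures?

25.861

Checks: |LM| = 31.70 ✓; |JD| = 10.00 ✓; ∠(JD, DS) = 90.00° ✓; |DS| = 23.70 ✓; |LS| = 46.50 ✓.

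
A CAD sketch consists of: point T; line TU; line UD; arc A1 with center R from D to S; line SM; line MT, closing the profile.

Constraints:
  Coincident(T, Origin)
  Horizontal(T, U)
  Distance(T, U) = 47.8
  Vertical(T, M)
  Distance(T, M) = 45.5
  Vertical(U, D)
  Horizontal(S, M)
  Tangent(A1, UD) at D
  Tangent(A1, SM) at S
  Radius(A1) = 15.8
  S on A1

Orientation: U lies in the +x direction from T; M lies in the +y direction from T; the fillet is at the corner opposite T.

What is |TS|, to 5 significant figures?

55.626

T is at the origin; TU is horizontal with |TU| = 47.8 and U on the +x side, so U = (47.800, 0.0000). T and M share the same x with |TM| = 45.5 and M on the +y side, so M = (0.0000, 45.500). The virtual corner opposite T is at (47.800, 45.500). The tangent condition forces RD to be normal to UD and since A1 is tangent to SM there, RS ⟂ SM, with radius 15.8, so the center R sits 15.8 in from both sides at R = (32.000, 29.700). That places the tangent points at D = (47.800, 29.700) on UD and S = (32.000, 45.500) on SM. Then |TS| = |S − T| = 55.626.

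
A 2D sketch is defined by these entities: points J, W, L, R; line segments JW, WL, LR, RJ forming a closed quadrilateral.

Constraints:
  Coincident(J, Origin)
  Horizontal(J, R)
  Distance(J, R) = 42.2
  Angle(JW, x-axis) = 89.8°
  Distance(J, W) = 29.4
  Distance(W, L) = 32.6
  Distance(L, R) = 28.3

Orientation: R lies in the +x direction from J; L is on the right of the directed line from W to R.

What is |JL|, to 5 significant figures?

13.901

Checks: |WL| = 32.60 ✓; |LR| = 28.30 ✓.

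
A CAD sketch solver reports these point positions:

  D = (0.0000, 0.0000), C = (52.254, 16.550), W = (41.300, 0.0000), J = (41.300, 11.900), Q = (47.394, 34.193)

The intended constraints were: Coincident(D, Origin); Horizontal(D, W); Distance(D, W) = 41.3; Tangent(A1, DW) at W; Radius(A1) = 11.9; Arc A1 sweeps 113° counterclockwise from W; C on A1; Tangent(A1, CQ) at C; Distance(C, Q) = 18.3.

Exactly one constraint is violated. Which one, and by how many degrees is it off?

Tangent(A1, CQ) at C — off by 7.60°.

D = (0.00, 0.00) ✓; D.y = 0.00, W.y = 0.00 ✓; |DW| = 41.30 ✓; ∠(JW, WD) = 90.00° ✓; |JW| = 11.90 ✓; bearing(J→C) − bearing(J→W) = 113.0° ✓; |JC| = 11.90 ✓; ∠(JC, CQ) = 97.60° ✗; |CQ| = 18.30 ✓.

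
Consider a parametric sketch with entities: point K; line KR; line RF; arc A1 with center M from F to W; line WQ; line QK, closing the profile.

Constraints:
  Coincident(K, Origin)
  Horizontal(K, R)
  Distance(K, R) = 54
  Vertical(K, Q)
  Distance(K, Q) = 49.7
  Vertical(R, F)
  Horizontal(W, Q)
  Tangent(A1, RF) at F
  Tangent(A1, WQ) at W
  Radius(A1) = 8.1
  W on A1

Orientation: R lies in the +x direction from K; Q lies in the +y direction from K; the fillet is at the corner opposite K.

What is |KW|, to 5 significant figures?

67.653

K is at the origin; KR is horizontal with |KR| = 54.0 and R on the +x side, so R = (54.000, 0.0000). K and Q share the same x with |KQ| = 49.7 and Q on the +y side, so Q = (0.0000, 49.700). The virtual corner opposite K is at (54.000, 49.700). The tangent condition forces MF to be normal to RF and the tangent condition forces MW to be normal to WQ, with radius 8.1, so the center M sits 8.1 in from both sides at M = (45.900, 41.600). That places the tangent points at F = (54.000, 41.600) on RF and W = (45.900, 49.700) on WQ. Then |KW| = |W − K| = 67.653.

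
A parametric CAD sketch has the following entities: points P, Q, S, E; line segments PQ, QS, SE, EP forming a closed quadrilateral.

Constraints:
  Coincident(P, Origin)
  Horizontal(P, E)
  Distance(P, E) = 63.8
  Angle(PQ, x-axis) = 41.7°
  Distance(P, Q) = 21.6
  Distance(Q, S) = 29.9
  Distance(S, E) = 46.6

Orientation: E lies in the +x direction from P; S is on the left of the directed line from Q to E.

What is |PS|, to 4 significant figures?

51.39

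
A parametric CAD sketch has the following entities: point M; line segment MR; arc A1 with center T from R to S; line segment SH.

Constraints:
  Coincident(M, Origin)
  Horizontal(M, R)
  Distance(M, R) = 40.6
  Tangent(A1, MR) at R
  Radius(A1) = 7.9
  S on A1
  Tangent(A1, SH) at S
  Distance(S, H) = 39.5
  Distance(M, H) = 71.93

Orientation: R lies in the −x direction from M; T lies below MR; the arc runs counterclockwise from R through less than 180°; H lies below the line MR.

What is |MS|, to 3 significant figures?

48.8

M is at the origin; M and R share the same y with |MR| = 40.6 and R on the −x side, so R = (-40.6, 0.00). The tangent condition forces TR to be normal to MR, so T = R + (0, -7.9) = (-40.6, -7.90). Since TS ⟂ SH (tangency), |TH| = √(7.9² + 39.5²) = 40.3 regardless of where S sits on A1. So H lies on both circle(M, 71.93) and circle(T, 40.3); the below-MR intersection is H = (-56.0, -45.1). S is the foot of the tangent from H: S = (-48.3, -6.36).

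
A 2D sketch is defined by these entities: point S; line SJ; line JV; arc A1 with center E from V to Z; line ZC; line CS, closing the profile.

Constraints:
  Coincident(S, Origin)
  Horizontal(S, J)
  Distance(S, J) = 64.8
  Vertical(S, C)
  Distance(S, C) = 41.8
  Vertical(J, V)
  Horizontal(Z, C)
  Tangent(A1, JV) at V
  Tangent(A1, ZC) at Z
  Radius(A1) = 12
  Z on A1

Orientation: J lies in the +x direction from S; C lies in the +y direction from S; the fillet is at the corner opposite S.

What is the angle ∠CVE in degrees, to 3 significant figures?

10.5°

The virtual corner opposite S is at (64.8, 41.8). Since A1 is tangent to JV there, EV ⟂ JV and A1 meets ZC tangentially, so EZ is at right angles to ZC, with radius 12.0, so the center E sits 12.0 in from both sides at E = (52.8, 29.8). That places the tangent points at V = (64.8, 29.8) on JV and Z = (52.8, 41.8) on ZC. Then cos ∠CVE = VC·VE / (|VC||VE|), giving 10.5°.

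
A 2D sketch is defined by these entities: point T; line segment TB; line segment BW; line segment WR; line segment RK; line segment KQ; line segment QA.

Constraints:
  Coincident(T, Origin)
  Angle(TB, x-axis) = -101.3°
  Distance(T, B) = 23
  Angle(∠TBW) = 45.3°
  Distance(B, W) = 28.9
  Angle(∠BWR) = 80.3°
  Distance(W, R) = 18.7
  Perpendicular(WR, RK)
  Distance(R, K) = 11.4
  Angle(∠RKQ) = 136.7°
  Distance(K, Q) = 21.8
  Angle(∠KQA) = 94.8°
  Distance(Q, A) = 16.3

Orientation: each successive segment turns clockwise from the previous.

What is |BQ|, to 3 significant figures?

1.66

T is at the origin; TB runs at -101.3° with length 23.0, so B = (-4.51, -22.6). ∠TBW = 45.3° gives BW at 124° from the x-axis; with |BW| = 28.9, W = (-20.7, 1.41). ∠BWR = 80.3° gives WR at 24.3° from the x-axis; with |WR| = 18.7, R = (-3.62, 9.10). WR is perpendicular to RK, so RK runs at -65.7°; with |RK| = 11.4, K = (1.07, -1.29). ∠RKQ = 136.7° gives KQ at -109° from the x-axis; with |KQ| = 21.8, Q = (-6.03, -21.9). Then |BQ| = |Q − B| = 1.66.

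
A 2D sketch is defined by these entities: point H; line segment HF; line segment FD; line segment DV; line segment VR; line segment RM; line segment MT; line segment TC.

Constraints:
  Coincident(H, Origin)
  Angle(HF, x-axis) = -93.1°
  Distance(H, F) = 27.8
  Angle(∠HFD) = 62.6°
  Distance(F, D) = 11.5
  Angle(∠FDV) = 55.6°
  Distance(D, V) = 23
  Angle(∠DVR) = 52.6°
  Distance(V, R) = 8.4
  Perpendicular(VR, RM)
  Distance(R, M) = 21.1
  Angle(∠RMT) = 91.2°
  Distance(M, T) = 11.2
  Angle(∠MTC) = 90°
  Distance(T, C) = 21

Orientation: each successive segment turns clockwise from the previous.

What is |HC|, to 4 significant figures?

13.24

H is at the origin; HF runs at -93.1° with length 27.8, so F = (-1.503, -27.76). ∠HFD = 62.6° gives FD at 149.5° from the x-axis; with |FD| = 11.5, D = (-11.41, -21.92). ∠FDV = 55.6° gives DV at 25.10° from the x-axis; with |DV| = 23.0, V = (9.416, -12.17). ∠DVR = 52.6° gives VR at -102.3° from the x-axis; with |VR| = 8.4, R = (7.627, -20.37). VR is perpendicular to RM, so RM runs at 167.7°; with |RM| = 21.1, M = (-12.99, -15.88). ∠RMT = 91.2° gives MT at 78.90° from the x-axis; with |MT| = 11.2, T = (-10.83, -4.888). ∠MTC = 90.0° gives TC at -11.10° from the x-axis; with |TC| = 21.0, C = (9.774, -8.931). Then |HC| = |C − H| = 13.24.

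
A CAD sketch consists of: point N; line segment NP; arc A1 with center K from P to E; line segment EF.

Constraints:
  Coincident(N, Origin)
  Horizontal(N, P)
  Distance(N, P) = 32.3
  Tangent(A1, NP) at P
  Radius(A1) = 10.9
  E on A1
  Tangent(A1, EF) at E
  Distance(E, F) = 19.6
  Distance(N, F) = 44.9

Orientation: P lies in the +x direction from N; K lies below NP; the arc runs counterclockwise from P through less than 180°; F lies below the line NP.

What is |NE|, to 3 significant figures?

27.0

Checks: |KE| = 10.90 ✓; ∠(KE, EF) = 90.00° ✓; |EF| = 19.60 ✓; |NF| = 44.90 ✓.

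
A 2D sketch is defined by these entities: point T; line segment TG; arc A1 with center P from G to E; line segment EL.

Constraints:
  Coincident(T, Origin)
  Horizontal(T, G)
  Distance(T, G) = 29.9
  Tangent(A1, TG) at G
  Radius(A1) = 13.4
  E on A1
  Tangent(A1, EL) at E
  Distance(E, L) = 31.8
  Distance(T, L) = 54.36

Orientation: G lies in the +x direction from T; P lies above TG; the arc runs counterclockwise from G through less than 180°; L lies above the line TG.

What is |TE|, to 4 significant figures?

46.13

Checks: |PE| = 13.40 ✓; ∠(PE, EL) = 90.00° ✓; |EL| = 31.80 ✓; |TL| = 54.36 ✓.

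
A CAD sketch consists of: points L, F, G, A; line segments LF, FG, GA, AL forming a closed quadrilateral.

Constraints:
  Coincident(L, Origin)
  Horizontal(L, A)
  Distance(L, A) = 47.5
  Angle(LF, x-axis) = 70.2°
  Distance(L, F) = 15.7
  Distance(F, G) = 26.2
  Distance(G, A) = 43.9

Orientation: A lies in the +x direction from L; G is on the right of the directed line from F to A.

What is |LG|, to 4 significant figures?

12.52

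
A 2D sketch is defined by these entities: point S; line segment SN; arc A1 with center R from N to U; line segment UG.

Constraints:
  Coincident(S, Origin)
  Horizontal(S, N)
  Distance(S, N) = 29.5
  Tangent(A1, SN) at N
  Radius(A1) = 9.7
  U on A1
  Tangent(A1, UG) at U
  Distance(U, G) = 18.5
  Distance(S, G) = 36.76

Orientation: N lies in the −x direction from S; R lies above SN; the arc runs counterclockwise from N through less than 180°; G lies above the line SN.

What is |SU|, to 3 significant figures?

22.7

S is at the origin; SN is horizontal with |SN| = 29.5 and N on the −x side, so N = (-29.5, 0.00). The tangent condition forces RN to be normal to SN, so R = N + (0, 9.7) = (-29.5, 9.70). Since RU ⟂ UG (tangency), |RG| = √(9.7² + 18.5²) = 20.9 regardless of where U sits on A1. So G lies on both circle(S, 36.76) and circle(R, 20.9); the above-SN intersection is G = (-22.2, 29.3). U is the foot of the tangent from G: U = (-19.9, 10.9).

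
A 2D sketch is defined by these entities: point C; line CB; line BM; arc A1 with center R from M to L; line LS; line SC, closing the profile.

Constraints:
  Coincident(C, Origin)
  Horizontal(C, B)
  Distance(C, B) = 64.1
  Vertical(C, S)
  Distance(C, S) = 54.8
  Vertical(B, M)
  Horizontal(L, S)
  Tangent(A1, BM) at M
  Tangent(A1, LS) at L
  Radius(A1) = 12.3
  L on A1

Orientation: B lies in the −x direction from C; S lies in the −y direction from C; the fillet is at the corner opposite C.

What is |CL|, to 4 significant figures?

75.41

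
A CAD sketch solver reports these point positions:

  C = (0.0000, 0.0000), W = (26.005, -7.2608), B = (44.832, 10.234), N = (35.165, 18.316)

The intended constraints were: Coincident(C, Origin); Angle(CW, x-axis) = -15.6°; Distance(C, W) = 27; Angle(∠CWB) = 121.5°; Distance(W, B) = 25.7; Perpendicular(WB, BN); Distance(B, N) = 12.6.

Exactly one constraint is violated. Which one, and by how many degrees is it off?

Perpendicular(WB, BN) — off by 7.20°.

C = (0.00, 0.00) ✓; CW at -15.60° ✓; |CW| = 27.00 ✓; ∠CWB = 121.5° ✓; |WB| = 25.70 ✓; ∠(WB, BN) = 97.20° ✗; |BN| = 12.60 ✓.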